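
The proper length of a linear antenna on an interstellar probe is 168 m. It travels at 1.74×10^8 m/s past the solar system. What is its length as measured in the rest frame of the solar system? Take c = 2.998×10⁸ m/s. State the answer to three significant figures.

β = v/c = (1.74×10^8 m/s)/(2.998×10⁸ m/s) = 0.580387.
Lorentz factor: γ = (1 − 0.3368491)^(−1/2) = 1.228.
Along the direction of motion the measured length is L₀/γ = 168/1.228 = 137 m.

137 m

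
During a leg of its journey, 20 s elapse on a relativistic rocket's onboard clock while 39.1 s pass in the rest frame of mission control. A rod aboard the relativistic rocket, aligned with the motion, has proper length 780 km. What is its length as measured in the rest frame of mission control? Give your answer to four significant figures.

399.0 km

The time-dilation ratio gives γ = 39.1/20 = 1.955.
L = L₀/γ = 780/1.955 = 399.0 km.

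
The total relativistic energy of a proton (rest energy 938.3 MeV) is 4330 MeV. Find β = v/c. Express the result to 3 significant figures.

0.976

Total energy E = γmc² gives γ = 4330/938.3 = 4.6147.
Hence β = √(1 − 1/γ²) = √(1 − 0.0469584) = √0.9530416 = 0.976.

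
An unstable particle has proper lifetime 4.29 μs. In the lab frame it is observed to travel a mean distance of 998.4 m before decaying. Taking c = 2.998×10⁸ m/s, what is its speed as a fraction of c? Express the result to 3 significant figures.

Lab distance = (lab lifetime)·v = γτ·βc, so βγ = d/(cτ) = 998.4/(2.998×10⁸ × 4.290×10^-6) = 0.77628.
With βγ = 0.77628: γ² = 1 + (βγ)² = 1.602611, and β = (βγ)/γ = 0.77628/1.26594 = 0.613.

0.613c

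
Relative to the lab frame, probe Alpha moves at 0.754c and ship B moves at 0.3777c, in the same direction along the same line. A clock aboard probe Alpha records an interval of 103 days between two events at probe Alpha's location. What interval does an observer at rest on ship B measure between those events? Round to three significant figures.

121 days

Speed of probe Alpha in ship B's frame: u = (v_A − v_B)/(1 − v_A v_B/c²) = (0.754 − 0.3777)/(1 − 0.754×0.3777) = 0.3763/0.7152142 = 0.52614; |u| = 0.52614c.
At |u| = 0.52614c, γ = (1 − 0.276823)^(−1/2) = 1.1759.
Probe Alpha's interval is proper; time dilation gives Δt_B = γΔτ = 1.1759 × 103 days = 121 days.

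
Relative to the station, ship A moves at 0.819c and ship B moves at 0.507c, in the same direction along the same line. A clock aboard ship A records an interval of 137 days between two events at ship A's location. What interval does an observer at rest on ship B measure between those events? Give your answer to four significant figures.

162.0 days

Speed of ship A in ship B's frame: u = (v_A − v_B)/(1 − v_A v_B/c²) = (0.819 − 0.507)/(1 − 0.819×0.507) = 0.312/0.584767 = 0.53355; |u| = 0.53355c.
At |u| = 0.53355c, γ = (1 − 0.284676)^(−1/2) = 1.1824.
The clock on ship A records proper time, so ship B measures Δt = γΔτ = 1.1824 × 137 = 162.0 days.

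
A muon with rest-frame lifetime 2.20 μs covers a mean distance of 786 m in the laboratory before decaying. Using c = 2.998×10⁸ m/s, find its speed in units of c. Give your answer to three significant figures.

d = βγcτ ⇒ βγ = d/(cτ) = 786.0 m / (659.56 m) = 1.1917.
β = (βγ)/√(1+(βγ)²) = 1.1917/√2.42015 = 0.766.

0.766c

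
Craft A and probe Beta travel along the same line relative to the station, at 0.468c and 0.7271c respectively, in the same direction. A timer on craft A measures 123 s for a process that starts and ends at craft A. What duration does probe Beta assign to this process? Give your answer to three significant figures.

134 s

Speed of craft A in probe Beta's frame: u = (v_A − v_B)/(1 − v_A v_B/c²) = (0.468 − 0.7271)/(1 − 0.468×0.7271) = −0.2591/0.6597172 = −0.39274; |u| = 0.39274c.
At |u| = 0.39274c, γ = (1 − 0.154245)^(−1/2) = 1.0874.
Craft A's interval is proper; time dilation gives Δt_B = γΔτ = 1.0874 × 123 s = 134 s.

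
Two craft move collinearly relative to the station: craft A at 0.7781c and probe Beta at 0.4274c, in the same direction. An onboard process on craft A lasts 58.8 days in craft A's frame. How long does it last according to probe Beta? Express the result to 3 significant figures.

Speed of craft A in probe Beta's frame: u = (v_A − v_B)/(1 − v_A v_B/c²) = (0.7781 − 0.4274)/(1 − 0.7781×0.4274) = 0.3507/0.66744006 = 0.52544; |u| = 0.52544c.
γ for this relative speed: γ = 1/√(1 − 0.276087) = 1.1753.
Craft A's interval is proper; time dilation gives Δt_B = γΔτ = 1.1753 × 58.8 days = 69.1 days.

69.1 days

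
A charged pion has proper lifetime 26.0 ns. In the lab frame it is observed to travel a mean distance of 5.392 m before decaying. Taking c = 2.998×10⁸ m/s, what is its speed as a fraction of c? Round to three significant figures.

d = βγcτ ⇒ βγ = d/(cτ) = 5.392 m / (7.7948 m) = 0.69174.
β = (βγ)/√(1+(βγ)²) = 0.69174/√1.478504 = 0.569.

0.569c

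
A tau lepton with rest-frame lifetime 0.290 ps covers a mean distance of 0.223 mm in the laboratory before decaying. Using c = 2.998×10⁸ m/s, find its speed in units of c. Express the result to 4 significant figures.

0.9317c

Lab distance = (lab lifetime)·v = γτ·βc, so βγ = d/(cτ) = 2.230×10^-4/(2.998×10⁸ × 2.900×10^-13) = 2.5649.
With βγ = 2.5649: γ² = 1 + (βγ)² = 7.57871, and β = (βγ)/γ = 2.5649/2.75295 = 0.9317.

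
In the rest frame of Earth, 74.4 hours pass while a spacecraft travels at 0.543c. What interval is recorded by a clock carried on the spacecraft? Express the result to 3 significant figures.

γ = 1/√(1 − β²) = 1/√(1 − 0.294849) = 1/√0.705151 = 1/0.839733 = 1.1909.
The moving clock records proper time: Δτ = Δt/γ = 74.4/1.1909 = 62.5 hours.

62.5 hours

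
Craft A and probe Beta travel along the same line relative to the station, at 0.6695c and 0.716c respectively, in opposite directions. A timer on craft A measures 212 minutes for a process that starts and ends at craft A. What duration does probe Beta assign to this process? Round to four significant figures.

The velocity of craft A relative to probe Beta is (0.6695 + 0.716)c / (1 + 0.6695×0.716) = 0.93655c; relative speed 0.93655c.
γ for this relative speed: γ = 1/√(1 − 0.877126) = 2.8528.
Craft A's interval is proper; time dilation gives Δt_B = γΔτ = 2.8528 × 212 minutes = 604.8 minutes.

604.8 minutes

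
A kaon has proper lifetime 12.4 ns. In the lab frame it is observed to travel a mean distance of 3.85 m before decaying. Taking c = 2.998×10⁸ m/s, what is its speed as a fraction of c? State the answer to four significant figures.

0.7194c

d = βγcτ ⇒ βγ = d/(cτ) = 3.850 m / (3.71752 m) = 1.0356.
β = (βγ)/√(1+(βγ)²) = 1.0356/√2.07247 = 0.7194.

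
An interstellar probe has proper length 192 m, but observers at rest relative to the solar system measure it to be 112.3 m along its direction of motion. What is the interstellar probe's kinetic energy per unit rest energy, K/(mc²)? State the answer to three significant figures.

From L = L₀/γ: γ = 192/112.3 = 1.70971.
K/(mc²) = γ − 1 = 1.70971 − 1 = 0.710.

0.710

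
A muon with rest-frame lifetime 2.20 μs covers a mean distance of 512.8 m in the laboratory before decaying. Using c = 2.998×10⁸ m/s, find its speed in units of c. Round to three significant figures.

0.614c

d = βγcτ ⇒ βγ = d/(cτ) = 512.8 m / (659.56 m) = 0.77749.
β = (βγ)/√(1+(βγ)²) = 0.77749/√1.604491 = 0.614.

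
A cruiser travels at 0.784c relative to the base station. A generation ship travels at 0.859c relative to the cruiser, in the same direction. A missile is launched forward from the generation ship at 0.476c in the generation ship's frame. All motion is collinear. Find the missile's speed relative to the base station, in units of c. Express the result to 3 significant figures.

0.994c

Apply u = (u'+v)/(1+u'v) twice. Missile in the cruiser frame: (0.476+0.859)/(1+0.476·0.859) = 1.335/1.408884 = 0.94756c.
That velocity, transformed to the rest frame of the base station: (0.94756+0.784)/(1+0.94756·0.784) = 1.73156/1.74288704 = 0.9935c.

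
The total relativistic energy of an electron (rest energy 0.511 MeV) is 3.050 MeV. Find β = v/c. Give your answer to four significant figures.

0.9859

Total energy E = γmc² gives γ = 3.050/0.511 = 5.9687.
Hence β = √(1 − 1/γ²) = √(1 − 0.0280699) = √0.9719301 = 0.9859.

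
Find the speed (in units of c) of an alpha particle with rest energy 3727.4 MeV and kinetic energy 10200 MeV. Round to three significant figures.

γ = 1 + K/(mc²) = 1 + 10200/3727.4 = 3.7365.
β = √(1 − 1/γ²) = √(1 − 0.0716259) = √0.9283741 = 0.964.

0.964c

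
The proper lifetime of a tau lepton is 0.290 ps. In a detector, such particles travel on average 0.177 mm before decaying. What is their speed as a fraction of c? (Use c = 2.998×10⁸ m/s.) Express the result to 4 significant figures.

0.8976c

d = βγcτ ⇒ βγ = d/(cτ) = 1.770×10^-4 m / (8.6942×10^-5 m) = 2.0358.
β = (βγ)/√(1+(βγ)²) = 2.0358/√5.14448 = 0.8976.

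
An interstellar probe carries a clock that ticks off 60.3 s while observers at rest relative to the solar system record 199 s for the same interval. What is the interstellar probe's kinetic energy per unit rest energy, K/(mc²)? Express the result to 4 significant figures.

2.300

The time-dilation ratio gives γ = 199/60.3 = 3.30017.
K/(mc²) = γ − 1 = 3.30017 − 1 = 2.300.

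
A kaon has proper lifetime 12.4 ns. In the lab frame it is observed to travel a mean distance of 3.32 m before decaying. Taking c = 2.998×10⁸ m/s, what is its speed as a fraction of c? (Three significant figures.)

Lab distance = (lab lifetime)·v = γτ·βc, so βγ = d/(cτ) = 3.320/(2.998×10⁸ × 1.240×10^-8) = 0.89307.
With βγ = 0.89307: γ² = 1 + (βγ)² = 1.797574, and β = (βγ)/γ = 0.89307/1.34074 = 0.666.

0.666c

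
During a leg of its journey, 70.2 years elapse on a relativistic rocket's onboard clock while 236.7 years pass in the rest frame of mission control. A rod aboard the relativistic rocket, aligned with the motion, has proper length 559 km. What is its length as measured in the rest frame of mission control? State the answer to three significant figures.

γ = Δt/Δτ = 236.7/70.2 = 3.37179.
L = L₀/γ = 559/3.37179 = 166 km.

166 km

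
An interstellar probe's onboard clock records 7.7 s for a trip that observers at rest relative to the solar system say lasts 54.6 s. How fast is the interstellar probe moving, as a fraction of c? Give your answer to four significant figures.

0.9900c

γ = Δt/Δτ = 54.6/7.7 = 7.0909.
β = √(1 − 1/γ²) = √(1 − 0.0198883) = √0.9801117 = 0.9900.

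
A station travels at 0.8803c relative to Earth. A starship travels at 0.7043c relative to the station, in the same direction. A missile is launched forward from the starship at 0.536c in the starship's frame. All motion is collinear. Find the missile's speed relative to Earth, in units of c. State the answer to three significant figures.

Apply u = (u'+v)/(1+u'v) twice. Missile in the station frame: (0.536+0.7043)/(1+0.536·0.7043) = 1.2403/1.3775048 = 0.9004c.
That velocity, transformed to the rest frame of Earth: (0.9004+0.8803)/(1+0.9004·0.8803) = 1.7807/1.79262212 = 0.99335c.

0.993c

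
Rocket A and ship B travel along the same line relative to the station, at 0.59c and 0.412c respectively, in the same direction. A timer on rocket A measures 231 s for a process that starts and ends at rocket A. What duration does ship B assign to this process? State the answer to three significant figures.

Speed of rocket A in ship B's frame: u = (v_A − v_B)/(1 − v_A v_B/c²) = (0.59 − 0.412)/(1 − 0.59×0.412) = 0.178/0.75692 = 0.23516; |u| = 0.23516c.
At |u| = 0.23516c, γ = (1 − 0.0553002)^(−1/2) = 1.0289.
The clock on rocket A records proper time, so ship B measures Δt = γΔτ = 1.0289 × 231 = 238 s.

238 s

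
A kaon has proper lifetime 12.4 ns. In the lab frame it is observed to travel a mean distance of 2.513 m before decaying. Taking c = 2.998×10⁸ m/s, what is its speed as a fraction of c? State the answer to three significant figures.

0.560c

Let x = d/(cτ) = 2.513 m / (2.998×10⁸ m/s × 1.240×10^-8 s) = 0.67599. Since d = βγcτ, x = βγ = β/√(1−β²).
Solving: β² = x²/(1+x²) = 0.456962/1.456962 = 0.31364, so β = 0.560.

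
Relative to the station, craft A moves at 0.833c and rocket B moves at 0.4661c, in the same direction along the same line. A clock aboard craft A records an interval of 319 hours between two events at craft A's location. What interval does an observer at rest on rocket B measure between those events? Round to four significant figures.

398.7 hours

The velocity of craft A relative to rocket B is (0.833 − 0.4661)c / (1 − 0.833×0.4661) = 0.59977c; relative speed 0.59977c.
γ for this relative speed: γ = 1/√(1 − 0.359724) = 1.2497.
Craft A's interval is proper; time dilation gives Δt_B = γΔτ = 1.2497 × 319 hours = 398.7 hours.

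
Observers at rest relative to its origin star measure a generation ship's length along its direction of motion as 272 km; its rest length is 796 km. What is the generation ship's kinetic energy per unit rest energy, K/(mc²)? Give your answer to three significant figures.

γ = L₀/L = 796/272 = 2.92647.
K/(mc²) = γ − 1 = 2.92647 − 1 = 1.93.

1.93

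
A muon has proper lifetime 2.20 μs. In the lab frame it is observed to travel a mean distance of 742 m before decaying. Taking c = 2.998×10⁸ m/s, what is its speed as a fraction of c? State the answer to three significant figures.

d = βγcτ ⇒ βγ = d/(cτ) = 742.0 m / (659.56 m) = 1.125.
β = (βγ)/√(1+(βγ)²) = 1.125/√2.26562 = 0.747.

0.747c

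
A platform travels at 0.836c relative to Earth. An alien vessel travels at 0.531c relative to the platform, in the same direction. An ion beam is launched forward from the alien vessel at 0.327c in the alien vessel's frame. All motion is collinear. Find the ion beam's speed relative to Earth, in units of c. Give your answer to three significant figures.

Apply u = (u'+v)/(1+u'v) twice. Ion beam in the platform frame: (0.327+0.531)/(1+0.327·0.531) = 0.858/1.173637 = 0.73106c.
That velocity, transformed to the rest frame of Earth: (0.73106+0.836)/(1+0.73106·0.836) = 1.56706/1.61116616 = 0.97262c.

0.973c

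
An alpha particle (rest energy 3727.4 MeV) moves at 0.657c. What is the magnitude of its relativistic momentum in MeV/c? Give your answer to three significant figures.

3250 MeV/c

γ = 1/√(1 − β²) = 1/√(1 − 0.431649) = 1/√0.568351 = 1/0.753891 = 1.3265.
Momentum: p = γβ·mc = 1.3265 × 0.657 × 3727.4 MeV/c = 3250 MeV/c.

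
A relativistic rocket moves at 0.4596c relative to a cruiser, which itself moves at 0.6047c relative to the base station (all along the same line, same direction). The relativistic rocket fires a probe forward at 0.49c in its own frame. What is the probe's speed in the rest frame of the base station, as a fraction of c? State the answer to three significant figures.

Apply u = (u'+v)/(1+u'v) twice. Probe in the cruiser frame: (0.49+0.4596)/(1+0.49·0.4596) = 0.9496/1.225204 = 0.77505c.
That velocity, transformed to the rest frame of the base station: (0.77505+0.6047)/(1+0.77505·0.6047) = 1.37975/1.468672735 = 0.93945c.

0.939c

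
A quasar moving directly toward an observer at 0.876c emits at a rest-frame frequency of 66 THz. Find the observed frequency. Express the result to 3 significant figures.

257 THz

Relativistic Doppler (source moving toward): f_obs = f_src · √((1+β)/(1−β)).
With β = 0.876: factor = √(1.876/0.124) = 3.8896.
f_obs = 66 × 3.8896 = 257 THz.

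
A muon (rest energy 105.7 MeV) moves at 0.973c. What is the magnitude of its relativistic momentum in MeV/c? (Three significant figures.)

446 MeV/c

γ = 1/√(1 − β²) = 1/√(1 − 0.946729) = 1/√0.053271 = 1/0.230805 = 4.3327.
Momentum: p = γβ·mc = 4.3327 × 0.973 × 105.7 MeV/c = 446 MeV/c.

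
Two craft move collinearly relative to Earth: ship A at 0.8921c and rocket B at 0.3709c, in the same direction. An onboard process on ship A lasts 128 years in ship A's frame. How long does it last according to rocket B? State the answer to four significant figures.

204.1 years

Speed of ship A in rocket B's frame: u = (v_A − v_B)/(1 − v_A v_B/c²) = (0.8921 − 0.3709)/(1 − 0.8921×0.3709) = 0.5212/0.66912011 = 0.77893; |u| = 0.77893c.
At |u| = 0.77893c, γ = (1 − 0.606732)^(−1/2) = 1.5946.
The clock on ship A records proper time, so rocket B measures Δt = γΔτ = 1.5946 × 128 = 204.1 years.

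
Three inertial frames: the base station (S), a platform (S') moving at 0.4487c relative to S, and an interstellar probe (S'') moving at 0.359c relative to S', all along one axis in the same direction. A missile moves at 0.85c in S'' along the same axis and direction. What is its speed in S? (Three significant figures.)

0.971c

First combine the missile and interstellar probe (S''→S'): u₁ = (0.85 + 0.359)/(1 + 0.85×0.359) = 1.209/1.30515 = 0.92633.
Then combine with the platform (S'→S): u = (0.92633 + 0.4487)/(1 + 0.92633×0.4487) = 1.37503/1.415644271 = 0.97131.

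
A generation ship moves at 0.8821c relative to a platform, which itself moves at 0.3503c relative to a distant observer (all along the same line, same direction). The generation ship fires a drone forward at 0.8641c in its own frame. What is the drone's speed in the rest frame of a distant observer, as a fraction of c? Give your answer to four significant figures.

Compose velocities in two stages. Stage 1 (into S'): u₁ = (0.8641+0.8821)/(1+0.8641×0.8821) = 0.99091.
Stage 2 (into S): u = (0.99091+0.3503)/(1+0.99091×0.3503) = 0.99562, so the speed is 0.9956c.

0.9956c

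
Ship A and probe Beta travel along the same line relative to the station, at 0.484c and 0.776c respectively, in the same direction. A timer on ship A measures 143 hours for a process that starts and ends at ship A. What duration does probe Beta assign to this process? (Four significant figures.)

Speed of ship A in probe Beta's frame: u = (v_A − v_B)/(1 − v_A v_B/c²) = (0.484 − 0.776)/(1 − 0.484×0.776) = −0.292/0.624416 = −0.46764; |u| = 0.46764c.
At |u| = 0.46764c, γ = (1 − 0.218687)^(−1/2) = 1.1313.
Ship A's interval is proper; time dilation gives Δt_B = γΔτ = 1.1313 × 143 hours = 161.8 hours.

161.8 hours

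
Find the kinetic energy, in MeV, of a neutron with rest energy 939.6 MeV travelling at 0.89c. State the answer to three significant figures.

1120 MeV

With β = 0.89, γ = 1/√(1 − 0.89²) = 1/√0.2079 = 2.1932.
Kinetic energy: K = (γ − 1)mc² = (2.1932 − 1) × 939.6 MeV = 1.1932 × 939.6 = 1120 MeV.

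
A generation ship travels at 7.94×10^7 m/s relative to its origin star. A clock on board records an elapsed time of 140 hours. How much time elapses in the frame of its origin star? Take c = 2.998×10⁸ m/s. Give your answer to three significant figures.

β = v/c = (7.94×10^7 m/s)/(2.998×10⁸ m/s) = 0.264843.
γ = 1/√(1 − β²) = 1/√(1 − 0.07014181) = 1/√0.9298582 = 1/0.964292 = 1.037.
Time dilation: Δt = γ·Δτ = 1.037 × 140 = 145 hours.

145 hours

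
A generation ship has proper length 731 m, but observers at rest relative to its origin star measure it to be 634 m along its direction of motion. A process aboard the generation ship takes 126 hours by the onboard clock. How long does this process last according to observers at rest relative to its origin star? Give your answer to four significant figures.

145.3 hours

γ = L₀/L = 731/634 = 1.153.
The same γ dilates the second interval: 1.153 × 126 hours = 145.3 hours.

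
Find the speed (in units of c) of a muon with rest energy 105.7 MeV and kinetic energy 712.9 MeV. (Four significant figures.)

0.9916c

γ = 1 + K/(mc²) = 1 + 712.9/105.7 = 7.7446.
β = √(1 − 1/γ²) = √(1 − 0.0166725) = √0.9833275 = 0.9916.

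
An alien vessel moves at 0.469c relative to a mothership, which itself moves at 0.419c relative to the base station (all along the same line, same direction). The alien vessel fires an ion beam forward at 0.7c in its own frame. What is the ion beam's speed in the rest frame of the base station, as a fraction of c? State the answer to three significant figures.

First combine the ion beam and alien vessel (S''→S'): u₁ = (0.7 + 0.469)/(1 + 0.7×0.469) = 1.169/1.3283 = 0.88007.
Then combine with the mothership (S'→S): u = (0.88007 + 0.419)/(1 + 0.88007×0.419) = 1.29907/1.36874933 = 0.94909.

0.949c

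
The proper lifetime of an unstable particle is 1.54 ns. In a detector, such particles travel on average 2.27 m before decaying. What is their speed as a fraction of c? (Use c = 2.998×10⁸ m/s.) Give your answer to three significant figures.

0.980c

Let x = d/(cτ) = 2.270 m / (2.998×10⁸ m/s × 1.540×10^-9 s) = 4.9167. Since d = βγcτ, x = βγ = β/√(1−β²).
Solving: β² = x²/(1+x²) = 24.1739/25.1739 = 0.960276, so β = 0.980.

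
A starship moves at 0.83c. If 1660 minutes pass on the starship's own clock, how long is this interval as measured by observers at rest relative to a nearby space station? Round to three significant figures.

γ = 1/√(1 − β²) = 1/√(1 − 0.6889) = 1/√0.3111 = 1/0.557763 = 1.7929.
Time dilation: Δt = γ·Δτ = 1.7929 × 1660 = 2980 minutes.

2980 minutes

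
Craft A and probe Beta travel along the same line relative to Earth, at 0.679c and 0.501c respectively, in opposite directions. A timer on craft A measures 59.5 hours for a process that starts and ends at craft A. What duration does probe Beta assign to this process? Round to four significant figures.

125.5 hours

Transform craft A's velocity into probe Beta's frame: (0.679 + 0.501)/(1 + 0.679·0.501) = 1.18/1.340179, so the relative speed is 0.88048c.
At |u| = 0.88048c, γ = (1 − 0.775245)^(−1/2) = 2.1093.
Craft A's interval is proper; time dilation gives Δt_B = γΔτ = 2.1093 × 59.5 hours = 125.5 hours.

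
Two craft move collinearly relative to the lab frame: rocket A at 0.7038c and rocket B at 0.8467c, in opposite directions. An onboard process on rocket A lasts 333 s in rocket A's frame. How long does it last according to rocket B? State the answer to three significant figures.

1410 s

Speed of rocket A in rocket B's frame: u = (v_A + v_B)/(1 + v_A v_B/c²) = (0.7038 + 0.8467)/(1 + 0.7038×0.8467) = 1.5505/1.59590746 = 0.97155; |u| = 0.97155c.
At |u| = 0.97155c, γ = (1 − 0.943909)^(−1/2) = 4.2223.
The clock on rocket A records proper time, so rocket B measures Δt = γΔτ = 4.2223 × 333 = 1410 s.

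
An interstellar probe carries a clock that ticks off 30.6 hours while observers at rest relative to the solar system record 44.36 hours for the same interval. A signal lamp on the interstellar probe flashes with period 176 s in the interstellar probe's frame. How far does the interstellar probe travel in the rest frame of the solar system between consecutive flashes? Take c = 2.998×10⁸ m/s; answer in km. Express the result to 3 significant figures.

The time-dilation ratio gives γ = 44.36/30.6 = 1.44967.
β = √(1 − 1/γ²) = 0.72399. Lab-frame period = γτ = 1.44967×176 s = 255.14 s. Distance = βc × γτ = 0.72399 × 2.998×10⁸ m/s × 255.14 s = 5.5379×10^10 m = 5.54×10^7 km.

5.54×10^7 km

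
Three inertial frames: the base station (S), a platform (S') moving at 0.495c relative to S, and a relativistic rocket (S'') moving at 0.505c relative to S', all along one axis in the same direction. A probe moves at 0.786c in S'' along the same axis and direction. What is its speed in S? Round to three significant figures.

0.974c

First combine the probe and relativistic rocket (S''→S'): u₁ = (0.786 + 0.505)/(1 + 0.786×0.505) = 1.291/1.39693 = 0.92417.
Then combine with the platform (S'→S): u = (0.92417 + 0.495)/(1 + 0.92417×0.495) = 1.41917/1.45746415 = 0.97373.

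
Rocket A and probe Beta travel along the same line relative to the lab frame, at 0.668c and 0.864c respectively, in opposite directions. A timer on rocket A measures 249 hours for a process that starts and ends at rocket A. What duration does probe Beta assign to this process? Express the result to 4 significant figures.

Speed of rocket A in probe Beta's frame: u = (v_A + v_B)/(1 + v_A v_B/c²) = (0.668 + 0.864)/(1 + 0.668×0.864) = 1.532/1.577152 = 0.97137; |u| = 0.97137c.
γ for this relative speed: γ = 1/√(1 − 0.94356) = 4.2093.
The clock on rocket A records proper time, so probe Beta measures Δt = γΔτ = 4.2093 × 249 = 1048 hours.

1048 hours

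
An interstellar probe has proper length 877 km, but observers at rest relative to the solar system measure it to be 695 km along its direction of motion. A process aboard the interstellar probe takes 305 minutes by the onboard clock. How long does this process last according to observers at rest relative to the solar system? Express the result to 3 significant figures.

γ = L₀/L = 877/695 = 1.26187.
Δt = γΔτ = 1.26187 × 305 = 385 minutes.

385 minutes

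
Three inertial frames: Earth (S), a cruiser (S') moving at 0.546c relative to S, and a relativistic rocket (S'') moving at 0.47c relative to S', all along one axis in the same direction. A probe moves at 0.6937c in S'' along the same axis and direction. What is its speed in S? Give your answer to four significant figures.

Apply u = (u'+v)/(1+u'v) twice. Probe in the cruiser frame: (0.6937+0.47)/(1+0.6937·0.47) = 1.1637/1.326039 = 0.87758c.
That velocity, transformed to the rest frame of Earth: (0.87758+0.546)/(1+0.87758·0.546) = 1.42358/1.47915868 = 0.96243c.

0.9624c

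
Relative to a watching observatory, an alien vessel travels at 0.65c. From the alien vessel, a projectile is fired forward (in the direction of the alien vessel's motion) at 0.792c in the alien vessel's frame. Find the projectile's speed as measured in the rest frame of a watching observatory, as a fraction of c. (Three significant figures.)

0.952c

In units of c, u = (u' + v)/(1 + u'v) with u' = 0.792 and v = 0.65.
Numerator: 0.792 + 0.65 = 1.442. Denominator: 1 + (0.792)(0.65) = 1.5148.
u = 1.442/1.5148 = 0.95194, so the speed is 0.952c.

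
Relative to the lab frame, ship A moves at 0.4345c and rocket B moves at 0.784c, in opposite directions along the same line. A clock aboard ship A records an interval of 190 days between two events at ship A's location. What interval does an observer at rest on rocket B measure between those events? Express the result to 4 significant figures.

The velocity of ship A relative to rocket B is (0.4345 + 0.784)c / (1 + 0.4345×0.784) = 0.90889c; relative speed 0.90889c.
At |u| = 0.90889c, γ = (1 − 0.826081)^(−1/2) = 2.3979.
The clock on ship A records proper time, so rocket B measures Δt = γΔτ = 2.3979 × 190 = 455.6 days.

455.6 days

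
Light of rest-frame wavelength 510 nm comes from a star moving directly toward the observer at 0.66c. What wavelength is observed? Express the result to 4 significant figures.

230.8 nm

Relativistic Doppler for wavelength: λ_obs = λ_src · √((1−β)/(1+β)).
With β = 0.66: factor = √(0.34/1.66) = 0.45257.
λ_obs = 510 × 0.45257 = 230.8 nm.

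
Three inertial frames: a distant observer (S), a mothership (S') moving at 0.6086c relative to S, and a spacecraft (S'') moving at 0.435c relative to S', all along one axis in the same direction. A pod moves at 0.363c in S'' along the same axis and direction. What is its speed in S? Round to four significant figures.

First combine the pod and spacecraft (S''→S'): u₁ = (0.363 + 0.435)/(1 + 0.363×0.435) = 0.798/1.157905 = 0.68918.
Then combine with the mothership (S'→S): u = (0.68918 + 0.6086)/(1 + 0.68918×0.6086) = 1.29778/1.419434948 = 0.91429.

0.9143c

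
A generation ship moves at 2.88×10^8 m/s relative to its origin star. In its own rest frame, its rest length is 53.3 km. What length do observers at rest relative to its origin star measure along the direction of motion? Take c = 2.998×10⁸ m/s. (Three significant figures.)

14.8 km

β = v/c = (2.88×10^8 m/s)/(2.998×10⁸ m/s) = 0.96064.
γ = 1/√(1 − β²) = 1/√(1 − 0.9228292096) = 1/√0.0771707904 = 1/0.277796 = 3.5998.
Along the direction of motion the measured length is L₀/γ = 53.3/3.5998 = 14.8 km.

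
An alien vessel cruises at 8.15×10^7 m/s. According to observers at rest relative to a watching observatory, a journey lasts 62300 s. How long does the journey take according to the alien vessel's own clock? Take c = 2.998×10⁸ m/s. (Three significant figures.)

60000 s

β = v/c = (8.15×10^7 m/s)/(2.998×10⁸ m/s) = 0.271848.
γ = 1/√(1 − β²) = 1/√(1 − 0.07390134) = 1/√0.9260987 = 1/0.96234 = 1.0391.
The alien vessel's clock runs slow as seen from a watching observatory, so Δτ = Δt/γ = 62300/1.0391 = 60000 s.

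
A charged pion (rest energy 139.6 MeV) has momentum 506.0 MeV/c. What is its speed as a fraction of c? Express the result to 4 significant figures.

0.9640c

pc/(mc²) = 506.0/139.6 = 3.6246 = βγ = β/√(1−β²).
So β² = x²/(1 + x²) with x = 3.6246: x² = 13.1377, β² = 13.1377/14.1377 = 0.929267, β = 0.9640.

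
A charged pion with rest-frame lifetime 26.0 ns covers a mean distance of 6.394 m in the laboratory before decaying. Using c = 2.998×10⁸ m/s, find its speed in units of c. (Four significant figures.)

Let x = d/(cτ) = 6.394 m / (2.998×10⁸ m/s × 2.600×10^-8 s) = 0.82029. Since d = βγcτ, x = βγ = β/√(1−β²).
Solving: β² = x²/(1+x²) = 0.672876/1.672876 = 0.402227, so β = 0.6342.

0.6342c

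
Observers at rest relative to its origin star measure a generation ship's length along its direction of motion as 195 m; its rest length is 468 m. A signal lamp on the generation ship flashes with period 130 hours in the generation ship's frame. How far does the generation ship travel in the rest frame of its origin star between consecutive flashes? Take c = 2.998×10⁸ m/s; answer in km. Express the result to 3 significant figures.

From L = L₀/γ: γ = 468/195 = 2.4.
β = √(1 − 1/γ²) = 0.90906. Lab-frame period = γτ = 2.4×130 hours = 312 hours. Distance = βc × γτ = 0.90906 × 2.998×10⁸ m/s × 1123200 s = 3.0611×10^14 m = 3.06×10^11 km.

3.06×10^11 km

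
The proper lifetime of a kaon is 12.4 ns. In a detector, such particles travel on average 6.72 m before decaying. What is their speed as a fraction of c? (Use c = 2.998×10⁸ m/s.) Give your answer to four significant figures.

d = βγcτ ⇒ βγ = d/(cτ) = 6.720 m / (3.71752 m) = 1.8077.
β = (βγ)/√(1+(βγ)²) = 1.8077/√4.26778 = 0.8750.

0.8750c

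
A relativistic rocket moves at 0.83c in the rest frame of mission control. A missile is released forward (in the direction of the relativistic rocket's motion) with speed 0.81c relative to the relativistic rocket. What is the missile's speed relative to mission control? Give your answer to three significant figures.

In units of c, u = (u' + v)/(1 + u'v) with u' = 0.81 and v = 0.83.
Numerator: 0.81 + 0.83 = 1.64. Denominator: 1 + (0.81)(0.83) = 1.6723.
u = 1.64/1.6723 = 0.98069, so the speed is 0.981c.

0.981c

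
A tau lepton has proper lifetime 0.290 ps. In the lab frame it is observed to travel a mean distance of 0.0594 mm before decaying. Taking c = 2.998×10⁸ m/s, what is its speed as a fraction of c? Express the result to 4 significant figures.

Let x = d/(cτ) = 5.940×10^-5 m / (2.998×10⁸ m/s × 2.900×10^-13 s) = 0.68321. Since d = βγcτ, x = βγ = β/√(1−β²).
Solving: β² = x²/(1+x²) = 0.466776/1.466776 = 0.318233, so β = 0.5641.

0.5641c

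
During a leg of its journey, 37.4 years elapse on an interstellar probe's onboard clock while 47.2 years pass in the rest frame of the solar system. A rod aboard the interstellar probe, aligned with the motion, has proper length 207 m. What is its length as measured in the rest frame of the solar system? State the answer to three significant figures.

164 m

The time-dilation ratio gives γ = 47.2/37.4 = 1.26203.
L = L₀/γ = 207/1.26203 = 164 m.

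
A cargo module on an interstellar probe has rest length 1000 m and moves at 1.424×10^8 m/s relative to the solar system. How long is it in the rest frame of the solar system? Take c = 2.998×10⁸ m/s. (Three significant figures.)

β = v/c = (1.424×10^8 m/s)/(2.998×10⁸ m/s) = 0.474983.
With β = 0.474983, γ = 1/√(1 − 0.474983²) = 1/√0.7743911 = 1.1364.
Length contraction: L = L₀/γ = 1000/1.1364 = 880 m.

880 m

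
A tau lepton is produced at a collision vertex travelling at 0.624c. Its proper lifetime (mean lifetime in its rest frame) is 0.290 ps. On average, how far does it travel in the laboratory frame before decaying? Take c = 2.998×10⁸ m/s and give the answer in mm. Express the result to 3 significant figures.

γ = 1/√(1 − β²) = 1/√(1 − 0.389376) = 1/√0.610624 = 1/0.781424 = 1.2797.
Lab-frame lifetime: Δt = γτ = 1.2797 × 0.290 ps = 0.37111 ps.
Distance: d = vΔt = 0.624 × 2.998×10⁸ m/s × 3.7111×10^-13 s = 6.94×10^-5 m = 0.0694 mm.

0.0694 mm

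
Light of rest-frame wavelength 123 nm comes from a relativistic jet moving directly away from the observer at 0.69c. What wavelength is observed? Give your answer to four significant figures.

287.2 nm

Relativistic Doppler for wavelength: λ_obs = λ_src · √((1+β)/(1−β)).
With β = 0.69: factor = √(1.69/0.31) = 2.3349.
λ_obs = 123 × 2.3349 = 287.2 nm.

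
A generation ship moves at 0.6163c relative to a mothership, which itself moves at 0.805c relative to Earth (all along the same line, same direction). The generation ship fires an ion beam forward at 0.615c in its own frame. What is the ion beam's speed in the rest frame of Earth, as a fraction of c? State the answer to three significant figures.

0.988c

First combine the ion beam and generation ship (S''→S'): u₁ = (0.615 + 0.6163)/(1 + 0.615×0.6163) = 1.2313/1.3790245 = 0.89288.
Then combine with the mothership (S'→S): u = (0.89288 + 0.805)/(1 + 0.89288×0.805) = 1.69788/1.7187684 = 0.98785.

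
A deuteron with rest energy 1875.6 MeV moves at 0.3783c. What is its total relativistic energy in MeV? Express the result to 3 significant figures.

2030 MeV

γ = 1/√(1 − β²) = 1/√(1 − 0.14311089) = 1/√0.85688911 = 1/0.925683 = 1.0803.
Total energy: E = γmc² = 1.0803 × 1875.6 MeV = 2030 MeV.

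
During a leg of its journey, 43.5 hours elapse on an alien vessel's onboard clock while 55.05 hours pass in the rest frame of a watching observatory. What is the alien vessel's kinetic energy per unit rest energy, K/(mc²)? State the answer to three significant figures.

0.266

The time-dilation ratio gives γ = 55.05/43.5 = 1.26552.
Since K = (γ−1)mc², K/(mc²) = 1.26552 − 1 = 0.266.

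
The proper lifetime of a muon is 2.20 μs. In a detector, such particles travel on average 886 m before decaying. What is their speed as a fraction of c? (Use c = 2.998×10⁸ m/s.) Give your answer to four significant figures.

0.8021c

Let x = d/(cτ) = 886.0 m / (2.998×10⁸ m/s × 2.200×10^-6 s) = 1.3433. Since d = βγcτ, x = βγ = β/√(1−β²).
Solving: β² = x²/(1+x²) = 1.80445/2.80445 = 0.643424, so β = 0.8021.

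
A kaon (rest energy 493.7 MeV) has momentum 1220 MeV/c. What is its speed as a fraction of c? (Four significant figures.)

βγ = pc/(mc²) = 1220/493.7 = 2.4711.
Since γ² = 1 + (βγ)² = 7.10634, γ = √7.10634 = 2.66577, and β = (βγ)/γ = 2.4711/2.66577 = 0.9270.

0.9270c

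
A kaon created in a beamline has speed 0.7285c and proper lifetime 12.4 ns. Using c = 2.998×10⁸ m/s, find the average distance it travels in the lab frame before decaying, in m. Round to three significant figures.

3.95 m

With β = 0.7285, γ = 1/√(1 − 0.7285²) = 1/√0.46928775 = 1.4598.
Lab-frame lifetime: Δt = γτ = 1.4598 × 12.4 ns = 18.102 ns.
Distance: d = vΔt = 0.7285 × 2.998×10⁸ m/s × 1.8102×10^-8 s = 3.95 m.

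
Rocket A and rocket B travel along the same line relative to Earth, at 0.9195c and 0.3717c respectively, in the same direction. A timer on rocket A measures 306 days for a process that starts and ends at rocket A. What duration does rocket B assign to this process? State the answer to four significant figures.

Speed of rocket A in rocket B's frame: u = (v_A − v_B)/(1 − v_A v_B/c²) = (0.9195 − 0.3717)/(1 − 0.9195×0.3717) = 0.5478/0.65822185 = 0.83224; |u| = 0.83224c.
At |u| = 0.83224c, γ = (1 − 0.692623)^(−1/2) = 1.8037.
Rocket A's interval is proper; time dilation gives Δt_B = γΔτ = 1.8037 × 306 days = 551.9 days.

551.9 days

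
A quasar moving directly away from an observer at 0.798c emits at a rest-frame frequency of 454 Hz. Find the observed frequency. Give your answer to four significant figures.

Relativistic Doppler (source moving away): f_obs = f_src · √((1−β)/(1+β)).
With β = 0.798: factor = √(0.202/1.798) = 0.33518.
f_obs = 454 × 0.33518 = 152.2 Hz.

152.2 Hz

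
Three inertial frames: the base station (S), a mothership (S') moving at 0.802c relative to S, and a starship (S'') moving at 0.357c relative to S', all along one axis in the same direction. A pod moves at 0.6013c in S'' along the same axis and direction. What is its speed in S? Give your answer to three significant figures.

Apply u = (u'+v)/(1+u'v) twice. Pod in the mothership frame: (0.6013+0.357)/(1+0.6013·0.357) = 0.9583/1.2146641 = 0.78894c.
That velocity, transformed to the rest frame of the base station: (0.78894+0.802)/(1+0.78894·0.802) = 1.59094/1.63272988 = 0.9744c.

0.974c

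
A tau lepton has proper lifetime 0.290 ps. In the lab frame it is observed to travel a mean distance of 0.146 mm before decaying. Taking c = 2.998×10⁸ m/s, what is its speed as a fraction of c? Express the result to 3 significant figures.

Lab distance = (lab lifetime)·v = γτ·βc, so βγ = d/(cτ) = 1.460×10^-4/(2.998×10⁸ × 2.900×10^-13) = 1.6793.
With βγ = 1.6793: γ² = 1 + (βγ)² = 3.82005, and β = (βγ)/γ = 1.6793/1.95449 = 0.859.

0.859c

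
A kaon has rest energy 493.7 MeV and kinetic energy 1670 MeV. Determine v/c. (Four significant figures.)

γ = 1 + K/(mc²) = 1 + 1670/493.7 = 4.3826.
β = √(1 − 1/γ²) = √(1 − 0.0520639) = √0.9479361 = 0.9736.

0.9736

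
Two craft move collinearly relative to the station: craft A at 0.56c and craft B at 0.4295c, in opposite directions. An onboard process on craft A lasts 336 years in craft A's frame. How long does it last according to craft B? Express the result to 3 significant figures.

557 years

Speed of craft A in craft B's frame: u = (v_A + v_B)/(1 + v_A v_B/c²) = (0.56 + 0.4295)/(1 + 0.56×0.4295) = 0.9895/1.24052 = 0.79765; |u| = 0.79765c.
At |u| = 0.79765c, γ = (1 − 0.636246)^(−1/2) = 1.658.
Craft A's interval is proper; time dilation gives Δt_B = γΔτ = 1.658 × 336 years = 557 years.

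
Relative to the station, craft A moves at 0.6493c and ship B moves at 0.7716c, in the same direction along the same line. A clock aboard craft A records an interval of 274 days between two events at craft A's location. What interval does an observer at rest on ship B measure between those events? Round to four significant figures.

Transform craft A's velocity into ship B's frame: (0.6493 − 0.7716)/(1 − 0.6493·0.7716) = −0.1223/0.49900012, so the relative speed is 0.24509c.
At |u| = 0.24509c, γ = (1 − 0.0600691)^(−1/2) = 1.0315.
Craft A's interval is proper; time dilation gives Δt_B = γΔτ = 1.0315 × 274 days = 282.6 days.

282.6 days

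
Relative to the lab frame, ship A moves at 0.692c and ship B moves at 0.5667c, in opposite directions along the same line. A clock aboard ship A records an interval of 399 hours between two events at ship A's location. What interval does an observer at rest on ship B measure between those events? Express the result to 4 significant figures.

933.9 hours

The velocity of ship A relative to ship B is (0.692 + 0.5667)c / (1 + 0.692×0.5667) = 0.90414c; relative speed 0.90414c.
At |u| = 0.90414c, γ = (1 − 0.817469)^(−1/2) = 2.3406.
The clock on ship A records proper time, so ship B measures Δt = γΔτ = 2.3406 × 399 = 933.9 hours.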